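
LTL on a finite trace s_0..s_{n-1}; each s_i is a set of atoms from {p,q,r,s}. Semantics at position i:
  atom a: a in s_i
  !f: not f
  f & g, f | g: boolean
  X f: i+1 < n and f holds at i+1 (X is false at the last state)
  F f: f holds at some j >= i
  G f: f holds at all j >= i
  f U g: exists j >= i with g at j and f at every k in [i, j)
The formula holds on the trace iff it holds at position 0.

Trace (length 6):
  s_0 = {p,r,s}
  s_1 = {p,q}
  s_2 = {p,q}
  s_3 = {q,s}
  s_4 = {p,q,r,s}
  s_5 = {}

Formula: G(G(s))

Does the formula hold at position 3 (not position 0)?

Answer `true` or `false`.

Answer: false

Derivation:
s_0={p,r,s}: G(G(s))=False G(s)=False s=True
s_1={p,q}: G(G(s))=False G(s)=False s=False
s_2={p,q}: G(G(s))=False G(s)=False s=False
s_3={q,s}: G(G(s))=False G(s)=False s=True
s_4={p,q,r,s}: G(G(s))=False G(s)=False s=True
s_5={}: G(G(s))=False G(s)=False s=False
Evaluating at position 3: result = False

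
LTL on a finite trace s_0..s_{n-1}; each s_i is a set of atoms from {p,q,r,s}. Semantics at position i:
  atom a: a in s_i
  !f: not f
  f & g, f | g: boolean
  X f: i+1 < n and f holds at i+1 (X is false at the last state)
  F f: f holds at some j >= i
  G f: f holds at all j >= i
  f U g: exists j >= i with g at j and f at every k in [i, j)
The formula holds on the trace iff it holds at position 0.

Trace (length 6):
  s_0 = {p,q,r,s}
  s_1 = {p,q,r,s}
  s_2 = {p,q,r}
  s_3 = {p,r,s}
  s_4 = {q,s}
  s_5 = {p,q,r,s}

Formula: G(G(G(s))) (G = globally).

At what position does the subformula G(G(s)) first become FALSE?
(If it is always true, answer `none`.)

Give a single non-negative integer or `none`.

s_0={p,q,r,s}: G(G(s))=False G(s)=False s=True
s_1={p,q,r,s}: G(G(s))=False G(s)=False s=True
s_2={p,q,r}: G(G(s))=False G(s)=False s=False
s_3={p,r,s}: G(G(s))=True G(s)=True s=True
s_4={q,s}: G(G(s))=True G(s)=True s=True
s_5={p,q,r,s}: G(G(s))=True G(s)=True s=True
G(G(G(s))) holds globally = False
First violation at position 0.

Answer: 0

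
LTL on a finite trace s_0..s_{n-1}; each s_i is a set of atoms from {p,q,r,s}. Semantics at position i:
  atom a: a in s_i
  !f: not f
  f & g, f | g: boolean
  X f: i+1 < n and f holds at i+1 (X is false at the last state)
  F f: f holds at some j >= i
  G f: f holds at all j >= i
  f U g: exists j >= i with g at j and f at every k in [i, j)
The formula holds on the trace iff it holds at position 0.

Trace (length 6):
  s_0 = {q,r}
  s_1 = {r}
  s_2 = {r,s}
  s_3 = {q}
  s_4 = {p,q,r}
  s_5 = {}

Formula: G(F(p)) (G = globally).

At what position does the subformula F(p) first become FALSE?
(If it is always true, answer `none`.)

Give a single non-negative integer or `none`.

s_0={q,r}: F(p)=True p=False
s_1={r}: F(p)=True p=False
s_2={r,s}: F(p)=True p=False
s_3={q}: F(p)=True p=False
s_4={p,q,r}: F(p)=True p=True
s_5={}: F(p)=False p=False
G(F(p)) holds globally = False
First violation at position 5.

Answer: 5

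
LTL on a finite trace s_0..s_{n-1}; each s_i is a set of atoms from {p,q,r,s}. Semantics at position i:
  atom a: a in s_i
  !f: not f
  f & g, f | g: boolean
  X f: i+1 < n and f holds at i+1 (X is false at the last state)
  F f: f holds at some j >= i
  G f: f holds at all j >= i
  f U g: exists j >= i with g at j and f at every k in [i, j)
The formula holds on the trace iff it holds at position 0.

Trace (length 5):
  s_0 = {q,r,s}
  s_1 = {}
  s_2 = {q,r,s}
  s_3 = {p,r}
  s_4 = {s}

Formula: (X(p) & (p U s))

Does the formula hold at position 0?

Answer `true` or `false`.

Answer: false

Derivation:
s_0={q,r,s}: (X(p) & (p U s))=False X(p)=False p=False (p U s)=True s=True
s_1={}: (X(p) & (p U s))=False X(p)=False p=False (p U s)=False s=False
s_2={q,r,s}: (X(p) & (p U s))=True X(p)=True p=False (p U s)=True s=True
s_3={p,r}: (X(p) & (p U s))=False X(p)=False p=True (p U s)=True s=False
s_4={s}: (X(p) & (p U s))=False X(p)=False p=False (p U s)=True s=True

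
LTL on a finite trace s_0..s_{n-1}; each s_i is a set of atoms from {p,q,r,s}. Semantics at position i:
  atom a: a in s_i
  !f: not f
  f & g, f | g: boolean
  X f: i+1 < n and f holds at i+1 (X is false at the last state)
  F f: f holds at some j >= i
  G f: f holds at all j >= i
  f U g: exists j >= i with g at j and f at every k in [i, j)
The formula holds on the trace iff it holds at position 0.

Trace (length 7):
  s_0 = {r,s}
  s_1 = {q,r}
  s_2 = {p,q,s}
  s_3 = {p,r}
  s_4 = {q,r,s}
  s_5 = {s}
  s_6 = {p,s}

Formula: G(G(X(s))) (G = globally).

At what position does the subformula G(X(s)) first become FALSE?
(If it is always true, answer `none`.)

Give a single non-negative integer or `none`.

s_0={r,s}: G(X(s))=False X(s)=False s=True
s_1={q,r}: G(X(s))=False X(s)=True s=False
s_2={p,q,s}: G(X(s))=False X(s)=False s=True
s_3={p,r}: G(X(s))=False X(s)=True s=False
s_4={q,r,s}: G(X(s))=False X(s)=True s=True
s_5={s}: G(X(s))=False X(s)=True s=True
s_6={p,s}: G(X(s))=False X(s)=False s=True
G(G(X(s))) holds globally = False
First violation at position 0.

Answer: 0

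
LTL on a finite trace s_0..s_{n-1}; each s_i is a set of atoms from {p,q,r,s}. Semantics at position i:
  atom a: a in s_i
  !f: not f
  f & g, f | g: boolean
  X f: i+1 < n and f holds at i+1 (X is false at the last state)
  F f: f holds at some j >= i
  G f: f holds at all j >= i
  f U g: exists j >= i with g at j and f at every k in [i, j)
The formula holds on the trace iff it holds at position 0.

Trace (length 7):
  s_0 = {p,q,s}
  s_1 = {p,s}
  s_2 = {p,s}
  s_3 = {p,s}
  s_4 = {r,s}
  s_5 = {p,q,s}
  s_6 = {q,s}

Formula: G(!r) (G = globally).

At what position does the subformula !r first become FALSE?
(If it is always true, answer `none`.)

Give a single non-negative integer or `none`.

s_0={p,q,s}: !r=True r=False
s_1={p,s}: !r=True r=False
s_2={p,s}: !r=True r=False
s_3={p,s}: !r=True r=False
s_4={r,s}: !r=False r=True
s_5={p,q,s}: !r=True r=False
s_6={q,s}: !r=True r=False
G(!r) holds globally = False
First violation at position 4.

Answer: 4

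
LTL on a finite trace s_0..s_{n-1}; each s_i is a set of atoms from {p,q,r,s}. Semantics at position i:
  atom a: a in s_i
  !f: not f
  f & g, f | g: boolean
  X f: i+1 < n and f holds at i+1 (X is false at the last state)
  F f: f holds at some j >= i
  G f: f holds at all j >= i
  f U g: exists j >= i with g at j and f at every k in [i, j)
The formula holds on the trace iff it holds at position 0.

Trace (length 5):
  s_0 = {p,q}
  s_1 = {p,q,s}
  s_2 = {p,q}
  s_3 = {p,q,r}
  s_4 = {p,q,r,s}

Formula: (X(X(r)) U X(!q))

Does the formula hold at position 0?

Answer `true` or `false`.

Answer: false

Derivation:
s_0={p,q}: (X(X(r)) U X(!q))=False X(X(r))=False X(r)=False r=False X(!q)=False !q=False q=True
s_1={p,q,s}: (X(X(r)) U X(!q))=False X(X(r))=True X(r)=False r=False X(!q)=False !q=False q=True
s_2={p,q}: (X(X(r)) U X(!q))=False X(X(r))=True X(r)=True r=False X(!q)=False !q=False q=True
s_3={p,q,r}: (X(X(r)) U X(!q))=False X(X(r))=False X(r)=True r=True X(!q)=False !q=False q=True
s_4={p,q,r,s}: (X(X(r)) U X(!q))=False X(X(r))=False X(r)=False r=True X(!q)=False !q=False q=True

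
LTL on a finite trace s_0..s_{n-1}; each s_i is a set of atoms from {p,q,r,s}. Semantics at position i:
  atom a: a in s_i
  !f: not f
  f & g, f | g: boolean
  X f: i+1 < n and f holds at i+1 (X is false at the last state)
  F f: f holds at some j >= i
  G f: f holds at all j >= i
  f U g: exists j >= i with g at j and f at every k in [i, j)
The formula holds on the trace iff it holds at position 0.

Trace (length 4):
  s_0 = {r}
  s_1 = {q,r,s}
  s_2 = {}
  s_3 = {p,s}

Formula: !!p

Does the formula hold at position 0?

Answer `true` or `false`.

s_0={r}: !!p=False !p=True p=False
s_1={q,r,s}: !!p=False !p=True p=False
s_2={}: !!p=False !p=True p=False
s_3={p,s}: !!p=True !p=False p=True

Answer: false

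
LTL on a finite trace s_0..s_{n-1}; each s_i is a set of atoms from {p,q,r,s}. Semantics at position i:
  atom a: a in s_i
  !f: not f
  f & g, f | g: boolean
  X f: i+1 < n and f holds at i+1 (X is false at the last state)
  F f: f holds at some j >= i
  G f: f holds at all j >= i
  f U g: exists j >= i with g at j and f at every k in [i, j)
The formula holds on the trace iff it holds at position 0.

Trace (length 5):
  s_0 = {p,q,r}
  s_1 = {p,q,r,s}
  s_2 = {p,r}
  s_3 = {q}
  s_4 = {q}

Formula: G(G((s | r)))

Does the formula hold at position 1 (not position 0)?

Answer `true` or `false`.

Answer: false

Derivation:
s_0={p,q,r}: G(G((s | r)))=False G((s | r))=False (s | r)=True s=False r=True
s_1={p,q,r,s}: G(G((s | r)))=False G((s | r))=False (s | r)=True s=True r=True
s_2={p,r}: G(G((s | r)))=False G((s | r))=False (s | r)=True s=False r=True
s_3={q}: G(G((s | r)))=False G((s | r))=False (s | r)=False s=False r=False
s_4={q}: G(G((s | r)))=False G((s | r))=False (s | r)=False s=False r=False
Evaluating at position 1: result = False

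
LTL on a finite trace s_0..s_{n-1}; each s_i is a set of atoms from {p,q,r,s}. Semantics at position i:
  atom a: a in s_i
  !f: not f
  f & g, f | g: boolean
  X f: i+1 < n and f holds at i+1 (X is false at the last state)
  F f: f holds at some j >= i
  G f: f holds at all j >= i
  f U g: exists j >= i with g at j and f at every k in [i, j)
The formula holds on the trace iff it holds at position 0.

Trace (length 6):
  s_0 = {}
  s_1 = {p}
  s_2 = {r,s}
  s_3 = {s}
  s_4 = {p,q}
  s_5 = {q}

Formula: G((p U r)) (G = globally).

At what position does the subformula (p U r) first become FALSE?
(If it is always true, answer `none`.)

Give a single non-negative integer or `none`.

s_0={}: (p U r)=False p=False r=False
s_1={p}: (p U r)=True p=True r=False
s_2={r,s}: (p U r)=True p=False r=True
s_3={s}: (p U r)=False p=False r=False
s_4={p,q}: (p U r)=False p=True r=False
s_5={q}: (p U r)=False p=False r=False
G((p U r)) holds globally = False
First violation at position 0.

Answer: 0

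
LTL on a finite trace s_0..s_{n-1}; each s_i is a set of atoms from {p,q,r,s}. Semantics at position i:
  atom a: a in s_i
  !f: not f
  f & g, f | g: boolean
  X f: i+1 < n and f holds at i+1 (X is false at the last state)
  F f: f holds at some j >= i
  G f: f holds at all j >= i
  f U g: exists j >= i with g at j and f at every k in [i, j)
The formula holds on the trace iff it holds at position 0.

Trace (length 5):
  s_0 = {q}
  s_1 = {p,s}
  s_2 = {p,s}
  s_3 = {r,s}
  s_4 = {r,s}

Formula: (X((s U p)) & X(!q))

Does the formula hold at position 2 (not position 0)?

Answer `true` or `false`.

Answer: false

Derivation:
s_0={q}: (X((s U p)) & X(!q))=True X((s U p))=True (s U p)=False s=False p=False X(!q)=True !q=False q=True
s_1={p,s}: (X((s U p)) & X(!q))=True X((s U p))=True (s U p)=True s=True p=True X(!q)=True !q=True q=False
s_2={p,s}: (X((s U p)) & X(!q))=False X((s U p))=False (s U p)=True s=True p=True X(!q)=True !q=True q=False
s_3={r,s}: (X((s U p)) & X(!q))=False X((s U p))=False (s U p)=False s=True p=False X(!q)=True !q=True q=False
s_4={r,s}: (X((s U p)) & X(!q))=False X((s U p))=False (s U p)=False s=True p=False X(!q)=False !q=True q=False
Evaluating at position 2: result = False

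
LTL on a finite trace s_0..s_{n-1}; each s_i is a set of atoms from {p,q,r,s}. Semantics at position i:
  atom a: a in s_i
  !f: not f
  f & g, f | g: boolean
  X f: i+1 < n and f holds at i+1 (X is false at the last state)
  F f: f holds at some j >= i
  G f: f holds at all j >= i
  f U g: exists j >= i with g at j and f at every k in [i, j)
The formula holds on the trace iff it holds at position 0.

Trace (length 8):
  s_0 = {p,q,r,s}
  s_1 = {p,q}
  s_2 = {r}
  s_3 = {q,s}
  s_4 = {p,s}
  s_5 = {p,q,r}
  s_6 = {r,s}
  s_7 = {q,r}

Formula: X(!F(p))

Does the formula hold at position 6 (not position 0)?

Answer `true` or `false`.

Answer: true

Derivation:
s_0={p,q,r,s}: X(!F(p))=False !F(p)=False F(p)=True p=True
s_1={p,q}: X(!F(p))=False !F(p)=False F(p)=True p=True
s_2={r}: X(!F(p))=False !F(p)=False F(p)=True p=False
s_3={q,s}: X(!F(p))=False !F(p)=False F(p)=True p=False
s_4={p,s}: X(!F(p))=False !F(p)=False F(p)=True p=True
s_5={p,q,r}: X(!F(p))=True !F(p)=False F(p)=True p=True
s_6={r,s}: X(!F(p))=True !F(p)=True F(p)=False p=False
s_7={q,r}: X(!F(p))=False !F(p)=True F(p)=False p=False
Evaluating at position 6: result = True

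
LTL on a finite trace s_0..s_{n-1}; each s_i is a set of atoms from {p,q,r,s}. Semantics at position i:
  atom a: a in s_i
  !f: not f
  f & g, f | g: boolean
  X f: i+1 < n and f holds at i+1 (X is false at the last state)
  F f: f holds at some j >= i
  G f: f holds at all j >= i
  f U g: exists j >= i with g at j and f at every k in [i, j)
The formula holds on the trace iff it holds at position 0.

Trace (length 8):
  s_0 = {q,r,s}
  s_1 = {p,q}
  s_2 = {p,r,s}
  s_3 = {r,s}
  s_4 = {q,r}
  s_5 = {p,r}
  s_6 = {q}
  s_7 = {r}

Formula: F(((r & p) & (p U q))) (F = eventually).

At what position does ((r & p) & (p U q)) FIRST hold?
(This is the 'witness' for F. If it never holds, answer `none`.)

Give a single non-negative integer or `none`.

Answer: 5

Derivation:
s_0={q,r,s}: ((r & p) & (p U q))=False (r & p)=False r=True p=False (p U q)=True q=True
s_1={p,q}: ((r & p) & (p U q))=False (r & p)=False r=False p=True (p U q)=True q=True
s_2={p,r,s}: ((r & p) & (p U q))=False (r & p)=True r=True p=True (p U q)=False q=False
s_3={r,s}: ((r & p) & (p U q))=False (r & p)=False r=True p=False (p U q)=False q=False
s_4={q,r}: ((r & p) & (p U q))=False (r & p)=False r=True p=False (p U q)=True q=True
s_5={p,r}: ((r & p) & (p U q))=True (r & p)=True r=True p=True (p U q)=True q=False
s_6={q}: ((r & p) & (p U q))=False (r & p)=False r=False p=False (p U q)=True q=True
s_7={r}: ((r & p) & (p U q))=False (r & p)=False r=True p=False (p U q)=False q=False
F(((r & p) & (p U q))) holds; first witness at position 5.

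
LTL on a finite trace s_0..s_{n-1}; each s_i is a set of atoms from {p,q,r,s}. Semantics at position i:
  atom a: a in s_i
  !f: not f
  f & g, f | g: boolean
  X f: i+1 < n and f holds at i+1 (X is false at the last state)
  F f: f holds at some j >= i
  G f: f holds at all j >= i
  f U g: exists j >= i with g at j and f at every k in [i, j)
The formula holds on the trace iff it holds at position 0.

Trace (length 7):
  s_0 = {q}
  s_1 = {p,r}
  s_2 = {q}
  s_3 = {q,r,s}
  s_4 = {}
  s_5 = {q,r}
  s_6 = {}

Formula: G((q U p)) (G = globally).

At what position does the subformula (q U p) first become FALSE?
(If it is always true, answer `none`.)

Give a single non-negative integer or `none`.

Answer: 2

Derivation:
s_0={q}: (q U p)=True q=True p=False
s_1={p,r}: (q U p)=True q=False p=True
s_2={q}: (q U p)=False q=True p=False
s_3={q,r,s}: (q U p)=False q=True p=False
s_4={}: (q U p)=False q=False p=False
s_5={q,r}: (q U p)=False q=True p=False
s_6={}: (q U p)=False q=False p=False
G((q U p)) holds globally = False
First violation at position 2.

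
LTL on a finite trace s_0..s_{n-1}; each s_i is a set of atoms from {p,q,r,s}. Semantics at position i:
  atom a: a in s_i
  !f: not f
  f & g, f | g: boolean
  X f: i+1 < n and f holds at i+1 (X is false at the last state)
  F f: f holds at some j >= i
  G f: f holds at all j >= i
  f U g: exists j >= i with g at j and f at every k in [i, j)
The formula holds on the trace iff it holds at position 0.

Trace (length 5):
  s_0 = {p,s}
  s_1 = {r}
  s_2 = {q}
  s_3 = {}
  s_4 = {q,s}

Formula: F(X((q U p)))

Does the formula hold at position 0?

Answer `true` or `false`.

Answer: false

Derivation:
s_0={p,s}: F(X((q U p)))=False X((q U p))=False (q U p)=True q=False p=True
s_1={r}: F(X((q U p)))=False X((q U p))=False (q U p)=False q=False p=False
s_2={q}: F(X((q U p)))=False X((q U p))=False (q U p)=False q=True p=False
s_3={}: F(X((q U p)))=False X((q U p))=False (q U p)=False q=False p=False
s_4={q,s}: F(X((q U p)))=False X((q U p))=False (q U p)=False q=True p=False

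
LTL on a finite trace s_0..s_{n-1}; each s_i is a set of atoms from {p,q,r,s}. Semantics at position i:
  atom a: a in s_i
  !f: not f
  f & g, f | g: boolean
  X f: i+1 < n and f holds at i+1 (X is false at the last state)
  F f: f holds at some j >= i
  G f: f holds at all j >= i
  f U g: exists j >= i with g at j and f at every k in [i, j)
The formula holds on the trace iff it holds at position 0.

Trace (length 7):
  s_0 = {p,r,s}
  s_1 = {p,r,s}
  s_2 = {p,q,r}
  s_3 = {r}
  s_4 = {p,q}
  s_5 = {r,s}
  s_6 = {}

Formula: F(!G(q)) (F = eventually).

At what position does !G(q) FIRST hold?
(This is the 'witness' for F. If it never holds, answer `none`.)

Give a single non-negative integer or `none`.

s_0={p,r,s}: !G(q)=True G(q)=False q=False
s_1={p,r,s}: !G(q)=True G(q)=False q=False
s_2={p,q,r}: !G(q)=True G(q)=False q=True
s_3={r}: !G(q)=True G(q)=False q=False
s_4={p,q}: !G(q)=True G(q)=False q=True
s_5={r,s}: !G(q)=True G(q)=False q=False
s_6={}: !G(q)=True G(q)=False q=False
F(!G(q)) holds; first witness at position 0.

Answer: 0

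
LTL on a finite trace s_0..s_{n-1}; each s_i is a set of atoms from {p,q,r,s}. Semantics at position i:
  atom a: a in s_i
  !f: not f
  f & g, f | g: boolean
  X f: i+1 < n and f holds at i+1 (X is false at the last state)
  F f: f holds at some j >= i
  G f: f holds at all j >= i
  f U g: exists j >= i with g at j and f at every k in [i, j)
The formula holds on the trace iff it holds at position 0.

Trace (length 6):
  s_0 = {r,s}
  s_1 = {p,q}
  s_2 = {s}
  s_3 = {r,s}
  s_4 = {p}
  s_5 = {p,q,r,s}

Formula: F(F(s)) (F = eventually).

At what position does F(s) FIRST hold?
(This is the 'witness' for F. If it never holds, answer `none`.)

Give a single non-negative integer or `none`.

s_0={r,s}: F(s)=True s=True
s_1={p,q}: F(s)=True s=False
s_2={s}: F(s)=True s=True
s_3={r,s}: F(s)=True s=True
s_4={p}: F(s)=True s=False
s_5={p,q,r,s}: F(s)=True s=True
F(F(s)) holds; first witness at position 0.

Answer: 0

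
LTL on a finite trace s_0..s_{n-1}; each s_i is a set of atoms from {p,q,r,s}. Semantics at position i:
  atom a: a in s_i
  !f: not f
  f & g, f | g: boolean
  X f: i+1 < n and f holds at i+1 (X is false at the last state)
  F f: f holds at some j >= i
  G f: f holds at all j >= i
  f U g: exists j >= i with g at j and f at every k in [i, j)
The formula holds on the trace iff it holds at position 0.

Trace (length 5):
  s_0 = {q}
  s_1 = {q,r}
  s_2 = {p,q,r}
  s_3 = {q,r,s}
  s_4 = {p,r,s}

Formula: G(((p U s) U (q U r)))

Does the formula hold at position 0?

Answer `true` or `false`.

Answer: true

Derivation:
s_0={q}: G(((p U s) U (q U r)))=True ((p U s) U (q U r))=True (p U s)=False p=False s=False (q U r)=True q=True r=False
s_1={q,r}: G(((p U s) U (q U r)))=True ((p U s) U (q U r))=True (p U s)=False p=False s=False (q U r)=True q=True r=True
s_2={p,q,r}: G(((p U s) U (q U r)))=True ((p U s) U (q U r))=True (p U s)=True p=True s=False (q U r)=True q=True r=True
s_3={q,r,s}: G(((p U s) U (q U r)))=True ((p U s) U (q U r))=True (p U s)=True p=False s=True (q U r)=True q=True r=True
s_4={p,r,s}: G(((p U s) U (q U r)))=True ((p U s) U (q U r))=True (p U s)=True p=True s=True (q U r)=True q=False r=True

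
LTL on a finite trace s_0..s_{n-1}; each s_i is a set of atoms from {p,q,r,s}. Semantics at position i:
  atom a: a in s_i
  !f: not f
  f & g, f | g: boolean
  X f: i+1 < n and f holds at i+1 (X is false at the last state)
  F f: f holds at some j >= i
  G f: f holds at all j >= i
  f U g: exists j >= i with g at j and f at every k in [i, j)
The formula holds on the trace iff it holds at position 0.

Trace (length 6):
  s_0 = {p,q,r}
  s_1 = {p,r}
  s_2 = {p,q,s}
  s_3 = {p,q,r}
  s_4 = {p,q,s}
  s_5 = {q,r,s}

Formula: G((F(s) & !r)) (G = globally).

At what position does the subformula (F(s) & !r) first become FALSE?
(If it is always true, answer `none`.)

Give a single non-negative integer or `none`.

Answer: 0

Derivation:
s_0={p,q,r}: (F(s) & !r)=False F(s)=True s=False !r=False r=True
s_1={p,r}: (F(s) & !r)=False F(s)=True s=False !r=False r=True
s_2={p,q,s}: (F(s) & !r)=True F(s)=True s=True !r=True r=False
s_3={p,q,r}: (F(s) & !r)=False F(s)=True s=False !r=False r=True
s_4={p,q,s}: (F(s) & !r)=True F(s)=True s=True !r=True r=False
s_5={q,r,s}: (F(s) & !r)=False F(s)=True s=True !r=False r=True
G((F(s) & !r)) holds globally = False
First violation at position 0.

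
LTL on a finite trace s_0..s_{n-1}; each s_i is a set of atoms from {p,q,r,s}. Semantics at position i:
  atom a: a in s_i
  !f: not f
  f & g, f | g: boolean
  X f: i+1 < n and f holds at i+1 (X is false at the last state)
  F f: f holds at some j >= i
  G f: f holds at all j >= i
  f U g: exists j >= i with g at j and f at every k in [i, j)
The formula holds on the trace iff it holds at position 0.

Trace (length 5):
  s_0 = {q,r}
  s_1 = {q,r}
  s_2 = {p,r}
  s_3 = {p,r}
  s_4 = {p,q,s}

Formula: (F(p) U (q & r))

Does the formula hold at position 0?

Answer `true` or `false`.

s_0={q,r}: (F(p) U (q & r))=True F(p)=True p=False (q & r)=True q=True r=True
s_1={q,r}: (F(p) U (q & r))=True F(p)=True p=False (q & r)=True q=True r=True
s_2={p,r}: (F(p) U (q & r))=False F(p)=True p=True (q & r)=False q=False r=True
s_3={p,r}: (F(p) U (q & r))=False F(p)=True p=True (q & r)=False q=False r=True
s_4={p,q,s}: (F(p) U (q & r))=False F(p)=True p=True (q & r)=False q=True r=False

Answer: true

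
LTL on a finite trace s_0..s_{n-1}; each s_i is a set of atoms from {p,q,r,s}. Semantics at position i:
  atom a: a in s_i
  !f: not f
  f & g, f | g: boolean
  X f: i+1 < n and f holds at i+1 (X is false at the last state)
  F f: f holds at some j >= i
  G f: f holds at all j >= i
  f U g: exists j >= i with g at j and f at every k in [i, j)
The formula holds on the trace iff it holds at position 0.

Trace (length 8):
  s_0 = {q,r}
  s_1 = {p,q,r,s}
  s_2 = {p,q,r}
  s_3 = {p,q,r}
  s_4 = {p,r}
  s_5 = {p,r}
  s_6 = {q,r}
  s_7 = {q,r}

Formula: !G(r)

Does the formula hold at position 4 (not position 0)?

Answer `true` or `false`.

Answer: false

Derivation:
s_0={q,r}: !G(r)=False G(r)=True r=True
s_1={p,q,r,s}: !G(r)=False G(r)=True r=True
s_2={p,q,r}: !G(r)=False G(r)=True r=True
s_3={p,q,r}: !G(r)=False G(r)=True r=True
s_4={p,r}: !G(r)=False G(r)=True r=True
s_5={p,r}: !G(r)=False G(r)=True r=True
s_6={q,r}: !G(r)=False G(r)=True r=True
s_7={q,r}: !G(r)=False G(r)=True r=True
Evaluating at position 4: result = False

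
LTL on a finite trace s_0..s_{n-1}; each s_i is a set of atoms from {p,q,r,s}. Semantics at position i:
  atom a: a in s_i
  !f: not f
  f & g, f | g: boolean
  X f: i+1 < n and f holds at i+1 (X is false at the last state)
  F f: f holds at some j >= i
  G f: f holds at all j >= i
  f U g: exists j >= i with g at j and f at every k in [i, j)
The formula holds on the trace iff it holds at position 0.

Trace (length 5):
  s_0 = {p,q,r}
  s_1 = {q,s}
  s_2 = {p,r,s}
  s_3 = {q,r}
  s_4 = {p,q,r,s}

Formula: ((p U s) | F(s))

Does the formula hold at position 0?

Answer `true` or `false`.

Answer: true

Derivation:
s_0={p,q,r}: ((p U s) | F(s))=True (p U s)=True p=True s=False F(s)=True
s_1={q,s}: ((p U s) | F(s))=True (p U s)=True p=False s=True F(s)=True
s_2={p,r,s}: ((p U s) | F(s))=True (p U s)=True p=True s=True F(s)=True
s_3={q,r}: ((p U s) | F(s))=True (p U s)=False p=False s=False F(s)=True
s_4={p,q,r,s}: ((p U s) | F(s))=True (p U s)=True p=True s=True F(s)=True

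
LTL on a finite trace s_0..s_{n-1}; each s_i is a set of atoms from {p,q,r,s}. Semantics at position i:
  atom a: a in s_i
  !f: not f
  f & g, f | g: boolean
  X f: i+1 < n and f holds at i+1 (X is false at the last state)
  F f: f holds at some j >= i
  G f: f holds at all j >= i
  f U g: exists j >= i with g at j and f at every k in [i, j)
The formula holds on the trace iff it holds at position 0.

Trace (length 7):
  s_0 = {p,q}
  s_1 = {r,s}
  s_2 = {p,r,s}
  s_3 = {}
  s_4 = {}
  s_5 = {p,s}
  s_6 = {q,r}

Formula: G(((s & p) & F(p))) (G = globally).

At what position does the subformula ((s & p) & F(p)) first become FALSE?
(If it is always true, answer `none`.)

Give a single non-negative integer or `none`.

Answer: 0

Derivation:
s_0={p,q}: ((s & p) & F(p))=False (s & p)=False s=False p=True F(p)=True
s_1={r,s}: ((s & p) & F(p))=False (s & p)=False s=True p=False F(p)=True
s_2={p,r,s}: ((s & p) & F(p))=True (s & p)=True s=True p=True F(p)=True
s_3={}: ((s & p) & F(p))=False (s & p)=False s=False p=False F(p)=True
s_4={}: ((s & p) & F(p))=False (s & p)=False s=False p=False F(p)=True
s_5={p,s}: ((s & p) & F(p))=True (s & p)=True s=True p=True F(p)=True
s_6={q,r}: ((s & p) & F(p))=False (s & p)=False s=False p=False F(p)=False
G(((s & p) & F(p))) holds globally = False
First violation at position 0.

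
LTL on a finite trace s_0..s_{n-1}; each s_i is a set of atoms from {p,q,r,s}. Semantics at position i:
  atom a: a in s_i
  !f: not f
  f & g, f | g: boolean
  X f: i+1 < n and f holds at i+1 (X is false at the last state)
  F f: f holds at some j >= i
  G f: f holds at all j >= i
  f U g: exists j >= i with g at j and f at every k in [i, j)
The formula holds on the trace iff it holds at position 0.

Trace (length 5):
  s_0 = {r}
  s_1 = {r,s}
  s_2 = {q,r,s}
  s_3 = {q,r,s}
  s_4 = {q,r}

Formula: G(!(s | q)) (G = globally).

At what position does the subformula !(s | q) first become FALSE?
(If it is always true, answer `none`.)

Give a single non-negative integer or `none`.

s_0={r}: !(s | q)=True (s | q)=False s=False q=False
s_1={r,s}: !(s | q)=False (s | q)=True s=True q=False
s_2={q,r,s}: !(s | q)=False (s | q)=True s=True q=True
s_3={q,r,s}: !(s | q)=False (s | q)=True s=True q=True
s_4={q,r}: !(s | q)=False (s | q)=True s=False q=True
G(!(s | q)) holds globally = False
First violation at position 1.

Answer: 1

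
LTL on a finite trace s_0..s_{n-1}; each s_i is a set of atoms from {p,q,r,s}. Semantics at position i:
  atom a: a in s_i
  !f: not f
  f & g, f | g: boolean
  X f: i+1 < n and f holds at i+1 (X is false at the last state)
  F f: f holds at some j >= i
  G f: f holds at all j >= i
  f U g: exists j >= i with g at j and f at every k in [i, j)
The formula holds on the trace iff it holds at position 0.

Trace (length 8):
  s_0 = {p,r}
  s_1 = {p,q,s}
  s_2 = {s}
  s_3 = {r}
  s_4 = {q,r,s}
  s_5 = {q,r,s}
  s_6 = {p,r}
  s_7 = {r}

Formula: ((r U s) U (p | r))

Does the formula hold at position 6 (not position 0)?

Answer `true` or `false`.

s_0={p,r}: ((r U s) U (p | r))=True (r U s)=True r=True s=False (p | r)=True p=True
s_1={p,q,s}: ((r U s) U (p | r))=True (r U s)=True r=False s=True (p | r)=True p=True
s_2={s}: ((r U s) U (p | r))=True (r U s)=True r=False s=True (p | r)=False p=False
s_3={r}: ((r U s) U (p | r))=True (r U s)=True r=True s=False (p | r)=True p=False
s_4={q,r,s}: ((r U s) U (p | r))=True (r U s)=True r=True s=True (p | r)=True p=False
s_5={q,r,s}: ((r U s) U (p | r))=True (r U s)=True r=True s=True (p | r)=True p=False
s_6={p,r}: ((r U s) U (p | r))=True (r U s)=False r=True s=False (p | r)=True p=True
s_7={r}: ((r U s) U (p | r))=True (r U s)=False r=True s=False (p | r)=True p=False
Evaluating at position 6: result = True

Answer: true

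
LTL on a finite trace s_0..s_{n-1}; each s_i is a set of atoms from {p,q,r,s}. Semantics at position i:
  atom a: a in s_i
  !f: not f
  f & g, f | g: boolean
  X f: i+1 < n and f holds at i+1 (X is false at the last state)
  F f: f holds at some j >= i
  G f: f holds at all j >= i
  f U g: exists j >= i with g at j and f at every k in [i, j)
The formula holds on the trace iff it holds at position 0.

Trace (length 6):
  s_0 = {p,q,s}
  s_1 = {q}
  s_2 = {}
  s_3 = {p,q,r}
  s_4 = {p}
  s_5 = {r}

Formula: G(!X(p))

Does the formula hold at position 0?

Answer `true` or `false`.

s_0={p,q,s}: G(!X(p))=False !X(p)=True X(p)=False p=True
s_1={q}: G(!X(p))=False !X(p)=True X(p)=False p=False
s_2={}: G(!X(p))=False !X(p)=False X(p)=True p=False
s_3={p,q,r}: G(!X(p))=False !X(p)=False X(p)=True p=True
s_4={p}: G(!X(p))=True !X(p)=True X(p)=False p=True
s_5={r}: G(!X(p))=True !X(p)=True X(p)=False p=False

Answer: false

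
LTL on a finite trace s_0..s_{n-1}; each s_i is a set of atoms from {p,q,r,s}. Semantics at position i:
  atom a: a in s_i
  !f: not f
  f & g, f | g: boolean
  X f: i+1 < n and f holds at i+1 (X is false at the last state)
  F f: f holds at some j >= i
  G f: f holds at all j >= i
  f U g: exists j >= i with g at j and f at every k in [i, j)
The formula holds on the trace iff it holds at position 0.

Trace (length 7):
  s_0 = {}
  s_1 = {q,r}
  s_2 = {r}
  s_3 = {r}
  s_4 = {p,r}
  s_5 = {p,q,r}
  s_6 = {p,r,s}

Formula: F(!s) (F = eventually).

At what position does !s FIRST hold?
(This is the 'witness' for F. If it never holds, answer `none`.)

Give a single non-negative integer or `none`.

Answer: 0

Derivation:
s_0={}: !s=True s=False
s_1={q,r}: !s=True s=False
s_2={r}: !s=True s=False
s_3={r}: !s=True s=False
s_4={p,r}: !s=True s=False
s_5={p,q,r}: !s=True s=False
s_6={p,r,s}: !s=False s=True
F(!s) holds; first witness at position 0.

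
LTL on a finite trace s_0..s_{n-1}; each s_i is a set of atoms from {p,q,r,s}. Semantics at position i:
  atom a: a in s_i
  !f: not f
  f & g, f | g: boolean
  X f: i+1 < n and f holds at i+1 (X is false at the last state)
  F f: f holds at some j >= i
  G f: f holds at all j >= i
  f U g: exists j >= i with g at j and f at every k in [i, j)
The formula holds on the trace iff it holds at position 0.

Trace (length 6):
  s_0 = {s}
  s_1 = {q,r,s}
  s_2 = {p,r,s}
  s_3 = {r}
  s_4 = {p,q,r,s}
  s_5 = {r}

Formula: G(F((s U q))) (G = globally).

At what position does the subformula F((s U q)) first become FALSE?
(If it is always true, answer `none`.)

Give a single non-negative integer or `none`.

s_0={s}: F((s U q))=True (s U q)=True s=True q=False
s_1={q,r,s}: F((s U q))=True (s U q)=True s=True q=True
s_2={p,r,s}: F((s U q))=True (s U q)=False s=True q=False
s_3={r}: F((s U q))=True (s U q)=False s=False q=False
s_4={p,q,r,s}: F((s U q))=True (s U q)=True s=True q=True
s_5={r}: F((s U q))=False (s U q)=False s=False q=False
G(F((s U q))) holds globally = False
First violation at position 5.

Answer: 5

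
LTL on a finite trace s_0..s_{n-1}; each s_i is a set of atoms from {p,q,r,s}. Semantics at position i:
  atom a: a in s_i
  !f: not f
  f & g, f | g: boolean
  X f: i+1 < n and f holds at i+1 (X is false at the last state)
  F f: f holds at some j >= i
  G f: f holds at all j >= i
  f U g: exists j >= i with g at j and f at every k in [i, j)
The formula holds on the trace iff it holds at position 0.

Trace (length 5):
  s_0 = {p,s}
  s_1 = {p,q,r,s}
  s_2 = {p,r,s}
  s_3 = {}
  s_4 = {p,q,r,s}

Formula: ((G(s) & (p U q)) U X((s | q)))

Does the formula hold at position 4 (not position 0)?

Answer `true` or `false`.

s_0={p,s}: ((G(s) & (p U q)) U X((s | q)))=True (G(s) & (p U q))=False G(s)=False s=True (p U q)=True p=True q=False X((s | q))=True (s | q)=True
s_1={p,q,r,s}: ((G(s) & (p U q)) U X((s | q)))=True (G(s) & (p U q))=False G(s)=False s=True (p U q)=True p=True q=True X((s | q))=True (s | q)=True
s_2={p,r,s}: ((G(s) & (p U q)) U X((s | q)))=False (G(s) & (p U q))=False G(s)=False s=True (p U q)=False p=True q=False X((s | q))=False (s | q)=True
s_3={}: ((G(s) & (p U q)) U X((s | q)))=True (G(s) & (p U q))=False G(s)=False s=False (p U q)=False p=False q=False X((s | q))=True (s | q)=False
s_4={p,q,r,s}: ((G(s) & (p U q)) U X((s | q)))=False (G(s) & (p U q))=True G(s)=True s=True (p U q)=True p=True q=True X((s | q))=False (s | q)=True
Evaluating at position 4: result = False

Answer: false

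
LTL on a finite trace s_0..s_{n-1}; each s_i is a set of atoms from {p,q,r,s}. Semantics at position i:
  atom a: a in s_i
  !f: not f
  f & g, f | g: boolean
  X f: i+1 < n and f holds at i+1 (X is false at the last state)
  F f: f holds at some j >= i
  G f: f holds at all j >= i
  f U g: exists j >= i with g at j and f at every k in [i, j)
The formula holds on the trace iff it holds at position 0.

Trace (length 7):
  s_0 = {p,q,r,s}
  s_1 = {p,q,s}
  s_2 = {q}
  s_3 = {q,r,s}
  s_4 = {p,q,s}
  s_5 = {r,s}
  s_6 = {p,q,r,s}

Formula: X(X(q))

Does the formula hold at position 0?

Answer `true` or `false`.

Answer: true

Derivation:
s_0={p,q,r,s}: X(X(q))=True X(q)=True q=True
s_1={p,q,s}: X(X(q))=True X(q)=True q=True
s_2={q}: X(X(q))=True X(q)=True q=True
s_3={q,r,s}: X(X(q))=False X(q)=True q=True
s_4={p,q,s}: X(X(q))=True X(q)=False q=True
s_5={r,s}: X(X(q))=False X(q)=True q=False
s_6={p,q,r,s}: X(X(q))=False X(q)=False q=True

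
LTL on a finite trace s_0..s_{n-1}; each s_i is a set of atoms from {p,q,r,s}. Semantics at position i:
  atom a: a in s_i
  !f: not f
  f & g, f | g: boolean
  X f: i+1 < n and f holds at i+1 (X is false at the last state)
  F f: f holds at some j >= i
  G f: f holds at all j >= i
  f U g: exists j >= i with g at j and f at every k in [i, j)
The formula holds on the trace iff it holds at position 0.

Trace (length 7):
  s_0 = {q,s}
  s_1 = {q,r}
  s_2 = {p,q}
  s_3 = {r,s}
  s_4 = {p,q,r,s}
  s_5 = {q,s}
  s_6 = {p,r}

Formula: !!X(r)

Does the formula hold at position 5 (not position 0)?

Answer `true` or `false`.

s_0={q,s}: !!X(r)=True !X(r)=False X(r)=True r=False
s_1={q,r}: !!X(r)=False !X(r)=True X(r)=False r=True
s_2={p,q}: !!X(r)=True !X(r)=False X(r)=True r=False
s_3={r,s}: !!X(r)=True !X(r)=False X(r)=True r=True
s_4={p,q,r,s}: !!X(r)=False !X(r)=True X(r)=False r=True
s_5={q,s}: !!X(r)=True !X(r)=False X(r)=True r=False
s_6={p,r}: !!X(r)=False !X(r)=True X(r)=False r=True
Evaluating at position 5: result = True

Answer: true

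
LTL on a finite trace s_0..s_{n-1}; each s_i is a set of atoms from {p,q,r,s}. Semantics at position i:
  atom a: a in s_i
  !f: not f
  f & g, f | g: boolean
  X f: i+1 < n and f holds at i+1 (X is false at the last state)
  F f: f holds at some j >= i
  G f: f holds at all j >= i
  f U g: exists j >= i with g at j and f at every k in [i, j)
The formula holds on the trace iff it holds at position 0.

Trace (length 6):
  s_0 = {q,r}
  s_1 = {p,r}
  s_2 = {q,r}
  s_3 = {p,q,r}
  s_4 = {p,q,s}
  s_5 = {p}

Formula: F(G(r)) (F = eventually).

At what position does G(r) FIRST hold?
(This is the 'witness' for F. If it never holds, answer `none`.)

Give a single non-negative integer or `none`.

s_0={q,r}: G(r)=False r=True
s_1={p,r}: G(r)=False r=True
s_2={q,r}: G(r)=False r=True
s_3={p,q,r}: G(r)=False r=True
s_4={p,q,s}: G(r)=False r=False
s_5={p}: G(r)=False r=False
F(G(r)) does not hold (no witness exists).

Answer: none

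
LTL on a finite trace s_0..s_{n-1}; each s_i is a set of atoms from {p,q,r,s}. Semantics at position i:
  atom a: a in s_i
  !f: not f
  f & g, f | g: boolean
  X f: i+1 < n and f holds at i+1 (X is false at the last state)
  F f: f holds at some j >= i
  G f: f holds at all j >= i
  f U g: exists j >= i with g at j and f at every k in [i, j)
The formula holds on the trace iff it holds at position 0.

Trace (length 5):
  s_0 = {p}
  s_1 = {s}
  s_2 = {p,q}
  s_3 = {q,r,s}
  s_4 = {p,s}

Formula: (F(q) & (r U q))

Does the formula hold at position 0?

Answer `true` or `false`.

Answer: false

Derivation:
s_0={p}: (F(q) & (r U q))=False F(q)=True q=False (r U q)=False r=False
s_1={s}: (F(q) & (r U q))=False F(q)=True q=False (r U q)=False r=False
s_2={p,q}: (F(q) & (r U q))=True F(q)=True q=True (r U q)=True r=False
s_3={q,r,s}: (F(q) & (r U q))=True F(q)=True q=True (r U q)=True r=True
s_4={p,s}: (F(q) & (r U q))=False F(q)=False q=False (r U q)=False r=False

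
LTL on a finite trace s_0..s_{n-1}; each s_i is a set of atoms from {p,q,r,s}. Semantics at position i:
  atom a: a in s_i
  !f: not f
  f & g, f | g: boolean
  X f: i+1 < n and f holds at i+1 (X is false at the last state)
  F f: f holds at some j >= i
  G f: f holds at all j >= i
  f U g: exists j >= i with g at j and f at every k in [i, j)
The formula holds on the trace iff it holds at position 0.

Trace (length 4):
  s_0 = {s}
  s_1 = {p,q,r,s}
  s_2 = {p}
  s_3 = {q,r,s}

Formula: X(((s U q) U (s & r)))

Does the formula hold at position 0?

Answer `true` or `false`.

Answer: true

Derivation:
s_0={s}: X(((s U q) U (s & r)))=True ((s U q) U (s & r))=True (s U q)=True s=True q=False (s & r)=False r=False
s_1={p,q,r,s}: X(((s U q) U (s & r)))=False ((s U q) U (s & r))=True (s U q)=True s=True q=True (s & r)=True r=True
s_2={p}: X(((s U q) U (s & r)))=True ((s U q) U (s & r))=False (s U q)=False s=False q=False (s & r)=False r=False
s_3={q,r,s}: X(((s U q) U (s & r)))=False ((s U q) U (s & r))=True (s U q)=True s=True q=True (s & r)=True r=True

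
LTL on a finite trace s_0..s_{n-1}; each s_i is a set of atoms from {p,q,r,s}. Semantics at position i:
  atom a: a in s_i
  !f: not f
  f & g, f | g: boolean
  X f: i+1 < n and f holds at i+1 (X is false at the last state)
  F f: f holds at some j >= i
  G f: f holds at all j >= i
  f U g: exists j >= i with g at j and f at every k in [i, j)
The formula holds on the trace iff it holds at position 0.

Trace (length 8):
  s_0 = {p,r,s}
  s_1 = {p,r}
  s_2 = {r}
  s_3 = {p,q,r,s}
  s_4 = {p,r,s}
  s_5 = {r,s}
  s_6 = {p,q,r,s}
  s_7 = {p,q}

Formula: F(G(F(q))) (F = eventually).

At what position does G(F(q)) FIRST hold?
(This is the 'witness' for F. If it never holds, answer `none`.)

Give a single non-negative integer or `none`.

Answer: 0

Derivation:
s_0={p,r,s}: G(F(q))=True F(q)=True q=False
s_1={p,r}: G(F(q))=True F(q)=True q=False
s_2={r}: G(F(q))=True F(q)=True q=False
s_3={p,q,r,s}: G(F(q))=True F(q)=True q=True
s_4={p,r,s}: G(F(q))=True F(q)=True q=False
s_5={r,s}: G(F(q))=True F(q)=True q=False
s_6={p,q,r,s}: G(F(q))=True F(q)=True q=True
s_7={p,q}: G(F(q))=True F(q)=True q=True
F(G(F(q))) holds; first witness at position 0.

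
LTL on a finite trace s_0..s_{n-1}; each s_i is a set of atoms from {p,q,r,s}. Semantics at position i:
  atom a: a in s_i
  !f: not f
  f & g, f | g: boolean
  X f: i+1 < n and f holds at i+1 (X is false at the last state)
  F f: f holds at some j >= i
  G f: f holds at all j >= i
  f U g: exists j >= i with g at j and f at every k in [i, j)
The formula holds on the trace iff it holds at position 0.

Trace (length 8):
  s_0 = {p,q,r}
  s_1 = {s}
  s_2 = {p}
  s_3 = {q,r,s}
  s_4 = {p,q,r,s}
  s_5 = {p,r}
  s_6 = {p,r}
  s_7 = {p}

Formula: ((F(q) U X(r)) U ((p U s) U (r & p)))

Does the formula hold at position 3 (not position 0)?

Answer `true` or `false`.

s_0={p,q,r}: ((F(q) U X(r)) U ((p U s) U (r & p)))=True (F(q) U X(r))=True F(q)=True q=True X(r)=False r=True ((p U s) U (r & p))=True (p U s)=True p=True s=False (r & p)=True
s_1={s}: ((F(q) U X(r)) U ((p U s) U (r & p)))=True (F(q) U X(r))=True F(q)=True q=False X(r)=False r=False ((p U s) U (r & p))=True (p U s)=True p=False s=True (r & p)=False
s_2={p}: ((F(q) U X(r)) U ((p U s) U (r & p)))=True (F(q) U X(r))=True F(q)=True q=False X(r)=True r=False ((p U s) U (r & p))=True (p U s)=True p=True s=False (r & p)=False
s_3={q,r,s}: ((F(q) U X(r)) U ((p U s) U (r & p)))=True (F(q) U X(r))=True F(q)=True q=True X(r)=True r=True ((p U s) U (r & p))=True (p U s)=True p=False s=True (r & p)=False
s_4={p,q,r,s}: ((F(q) U X(r)) U ((p U s) U (r & p)))=True (F(q) U X(r))=True F(q)=True q=True X(r)=True r=True ((p U s) U (r & p))=True (p U s)=True p=True s=True (r & p)=True
s_5={p,r}: ((F(q) U X(r)) U ((p U s) U (r & p)))=True (F(q) U X(r))=True F(q)=False q=False X(r)=True r=True ((p U s) U (r & p))=True (p U s)=False p=True s=False (r & p)=True
s_6={p,r}: ((F(q) U X(r)) U ((p U s) U (r & p)))=True (F(q) U X(r))=False F(q)=False q=False X(r)=False r=True ((p U s) U (r & p))=True (p U s)=False p=True s=False (r & p)=True
s_7={p}: ((F(q) U X(r)) U ((p U s) U (r & p)))=False (F(q) U X(r))=False F(q)=False q=False X(r)=False r=False ((p U s) U (r & p))=False (p U s)=False p=True s=False (r & p)=False
Evaluating at position 3: result = True

Answer: true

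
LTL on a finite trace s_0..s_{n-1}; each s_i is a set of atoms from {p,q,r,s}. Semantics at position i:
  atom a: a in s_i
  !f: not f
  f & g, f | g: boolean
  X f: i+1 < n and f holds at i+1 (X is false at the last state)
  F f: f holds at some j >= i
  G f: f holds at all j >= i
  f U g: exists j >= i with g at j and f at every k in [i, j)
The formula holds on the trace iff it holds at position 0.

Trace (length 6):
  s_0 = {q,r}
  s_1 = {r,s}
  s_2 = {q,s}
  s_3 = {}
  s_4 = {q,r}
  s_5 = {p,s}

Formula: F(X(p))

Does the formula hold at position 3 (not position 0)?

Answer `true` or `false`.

s_0={q,r}: F(X(p))=True X(p)=False p=False
s_1={r,s}: F(X(p))=True X(p)=False p=False
s_2={q,s}: F(X(p))=True X(p)=False p=False
s_3={}: F(X(p))=True X(p)=False p=False
s_4={q,r}: F(X(p))=True X(p)=True p=False
s_5={p,s}: F(X(p))=False X(p)=False p=True
Evaluating at position 3: result = True

Answer: true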